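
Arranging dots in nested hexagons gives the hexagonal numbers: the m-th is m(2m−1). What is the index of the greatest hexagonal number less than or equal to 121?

Solve n(2n−1) ≤ 121 for integer n.
n = 8 gives 120 ≤ 121, while n = 9 gives 153 > 121; so the answer is index 8.

8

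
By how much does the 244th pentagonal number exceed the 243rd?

730

Consecutive pentagonal numbers differ by 3n − 2: here 3·244 − 2 = 730.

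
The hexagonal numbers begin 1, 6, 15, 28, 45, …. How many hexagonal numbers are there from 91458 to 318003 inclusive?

The n-th hexagonal number is n(2n−1).
Smallest index with value ≥ 91458: n = 215 (giving 92235).
Largest index with value ≤ 318003: n = 399 (giving 318003).
Indices 215 through 399: 185 terms.

185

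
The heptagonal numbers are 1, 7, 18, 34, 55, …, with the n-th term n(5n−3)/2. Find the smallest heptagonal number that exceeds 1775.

Solve n(5n−3)/2 > 1775 for integer n.
The largest n with value ≤ 1775 is 26 (since 1651 ≤ 1775 < 1782), so the first above is n = 27, value 1782.

1782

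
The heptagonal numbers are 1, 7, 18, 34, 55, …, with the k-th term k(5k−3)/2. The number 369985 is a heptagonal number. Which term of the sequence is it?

Set n(5n−3)/2 = 369985, giving 5n² − 3n − 739970 = 0.
The discriminant is 9 + 40·369985 = 14799409, and √14799409 = 3847.
So n = (3 + 3847) / 10 = 3850/10 = 385.
Check: 385·(5·385 − 3)/2 = 369985. ✓

385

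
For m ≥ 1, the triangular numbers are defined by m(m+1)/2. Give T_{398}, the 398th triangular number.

398·399/2 = 158802/2 = 79401.

79401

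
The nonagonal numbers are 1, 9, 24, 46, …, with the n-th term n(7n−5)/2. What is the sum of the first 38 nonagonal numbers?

64714

Σ i(7i−5)/2 = (7Σi² − 5Σi) / 2 over i = 1..38.
Σi = 741 and Σi² = 19019.
(7·19019 − 5·741) / 2 = 129428/2 = 64714.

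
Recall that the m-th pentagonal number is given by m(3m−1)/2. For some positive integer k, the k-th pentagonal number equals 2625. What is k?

42

Set n(3n−1)/2 = 2625, giving 3n² − n − 5250 = 0.
The discriminant is 1 + 24·2625 = 63001, and √63001 = 251.
So n = (1 + 251) / 6 = 252/6 = 42.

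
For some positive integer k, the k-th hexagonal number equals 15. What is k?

Set n(2n−1) = 15, giving 2n² − n − 15 = 0.
So n = (1 + 11) / 4 = 12/4 = 3.
Check: 3·(2·3 − 1) = 15. ✓

3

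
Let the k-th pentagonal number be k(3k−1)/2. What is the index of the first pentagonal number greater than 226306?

389

Solve n(3n−1)/2 > 226306 for integer n.
The largest n with value ≤ 226306 is 388 (since 225622 ≤ 226306 < 226787), so the first above is n = 389, value 226787.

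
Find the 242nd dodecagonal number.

242·(5·242 − 4) = 242·1206 = 291852.

291852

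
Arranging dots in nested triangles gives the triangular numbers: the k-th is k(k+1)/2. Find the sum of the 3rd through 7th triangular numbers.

Σ i(i+1)/2 = (Σi² + Σi) / 2 over i = 3..7.
Σi = 28 − 3 = 25 and Σi² = 140 − 5 = 135.
(1·135 + 1·25) / 2 = 160/2 = 80.

80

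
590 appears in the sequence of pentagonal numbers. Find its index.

20

Set n(3n−1)/2 = 590, giving 3n² − n − 1180 = 0.
The discriminant is 1 + 24·590 = 14161, and √14161 = 119.
So n = (1 + 119) / 6 = 120/6 = 20.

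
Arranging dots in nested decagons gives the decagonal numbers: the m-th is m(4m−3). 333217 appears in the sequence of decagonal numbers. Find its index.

Set n(4n−3) = 333217, giving 4n² − 3n − 333217 = 0.
So n = (3 + 2309) / 8 = 2312/8 = 289.

289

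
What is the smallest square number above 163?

Solve n² > 163 for integer n.
The largest n with value ≤ 163 is 12 (since 144 ≤ 163 < 169), so the first above is n = 13, value 169.

169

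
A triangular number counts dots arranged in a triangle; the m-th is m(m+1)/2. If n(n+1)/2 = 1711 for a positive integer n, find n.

Set n(n+1)/2 = 1711, giving n² + n − 3422 = 0.
The discriminant is 1 + 8·1711 = 13689, and √13689 = 117.
So n = (-1 + 117) / 2 = 116/2 = 58.

58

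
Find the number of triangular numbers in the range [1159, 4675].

The n-th triangular number is n(n+1)/2.
Smallest index with value ≥ 1159: n = 48 (giving 1176).
Largest index with value ≤ 4675: n = 96 (giving 4656).
Indices 48 through 96: 49 terms.

49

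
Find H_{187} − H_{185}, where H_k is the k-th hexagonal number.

187·(2·187 − 1) = 69751 and 185·(2·185 − 1) = 68265.
Difference: 69751 − 68265 = 1486.

1486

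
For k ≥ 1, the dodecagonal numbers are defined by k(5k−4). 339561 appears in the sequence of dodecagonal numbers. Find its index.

261

Set n(5n−4) = 339561, giving 5n² − 4n − 339561 = 0.
The discriminant is 16 + 20·339561 = 6791236, and √6791236 = 2606.
So n = (4 + 2606) / 10 = 2610/10 = 261.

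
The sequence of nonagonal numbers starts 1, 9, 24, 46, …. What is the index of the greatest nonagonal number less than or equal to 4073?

34

Solve n(7n−5)/2 ≤ 4073 for integer n.
n = 34 gives 3961 ≤ 4073, while n = 35 gives 4200 > 4073; so the answer is index 34.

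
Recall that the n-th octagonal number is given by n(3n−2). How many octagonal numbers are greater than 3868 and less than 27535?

60

The n-th octagonal number is n(3n−2).
Smallest index with value > 3868: n = 37 (giving 4033).
Largest index with value < 27535: n = 96 (giving 27456).
Indices 37 through 96: 60 terms.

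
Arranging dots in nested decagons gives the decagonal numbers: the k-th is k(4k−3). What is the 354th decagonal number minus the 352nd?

354·(4·354 − 3) = 500202 and 352·(4·352 − 3) = 494560.
Difference: 500202 − 494560 = 5642.

5642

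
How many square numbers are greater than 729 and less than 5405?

The n-th square number is n².
Smallest index with value > 729: n = 28 (giving 784).
Largest index with value < 5405: n = 73 (giving 5329).
Indices 28 through 73: 46 terms.

46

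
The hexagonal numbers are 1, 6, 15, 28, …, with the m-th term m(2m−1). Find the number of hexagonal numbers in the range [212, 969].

12

The n-th hexagonal number is n(2n−1).
Smallest index with value ≥ 212: n = 11 (giving 231).
Largest index with value ≤ 969: n = 22 (giving 946).
Indices 11 through 22: 12 terms.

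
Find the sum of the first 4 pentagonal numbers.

40

Σ i(3i−1)/2 = (3Σi² − Σi) / 2 over i = 1..4.
Σi = 10 and Σi² = 30.
(3·30 − 1·10) / 2 = 80/2 = 40.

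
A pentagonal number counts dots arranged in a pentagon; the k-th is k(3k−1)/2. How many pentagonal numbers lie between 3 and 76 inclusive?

6

The n-th pentagonal number is n(3n−1)/2.
Smallest index with value ≥ 3: n = 2 (giving 5).
Largest index with value ≤ 76: n = 7 (giving 70).
Indices 2 through 7: 6 terms.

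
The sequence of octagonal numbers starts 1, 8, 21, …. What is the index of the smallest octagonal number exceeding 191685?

Solve n(3n−2) > 191685 for integer n.
The largest n with value ≤ 191685 is 253 (since 191521 ≤ 191685 < 193040), so the first above is n = 254, value 193040.

254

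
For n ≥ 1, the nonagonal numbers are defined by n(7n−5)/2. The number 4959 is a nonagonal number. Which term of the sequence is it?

Set n(7n−5)/2 = 4959, giving 7n² − 5n − 9918 = 0.
The discriminant is 25 + 56·4959 = 277729, and √277729 = 527.
So n = (5 + 527) / 14 = 532/14 = 38.
Check: 38·(7·38 − 5)/2 = 4959. ✓

38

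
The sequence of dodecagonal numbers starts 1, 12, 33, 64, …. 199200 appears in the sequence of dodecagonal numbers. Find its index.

200

Set n(5n−4) = 199200, giving 5n² − 4n − 199200 = 0.
The discriminant is 16 + 20·199200 = 3984016, and √3984016 = 1996.
So n = (4 + 1996) / 10 = 2000/10 = 200.
Check: 200·(5·200 − 4) = 199200. ✓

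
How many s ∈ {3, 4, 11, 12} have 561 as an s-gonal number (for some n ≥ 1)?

s = 3: P(3, 33) = 561. ✓
s = 4: P(4, 23) = 529 and P(4, 24) = 576; 561 is not s-gonal.
s = 11: P(11, 11) = 506 and P(11, 12) = 606; 561 is not s-gonal.
s = 12: P(12, 11) = 561. ✓
Hits: s ∈ {3, 12} → 2.

2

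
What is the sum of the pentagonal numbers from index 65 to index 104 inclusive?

Σ i(3i−1)/2 = (3Σi² − Σi) / 2 over i = 65..104.
Σi = 5460 − 2080 = 3380 and Σi² = 380380 − 89440 = 290940.
(3·290940 − 1·3380) / 2 = 869440/2 = 434720.

434720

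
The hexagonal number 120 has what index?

Set n(2n−1) = 120, giving 2n² − n − 120 = 0.
The discriminant is 1 + 8·120 = 961, and √961 = 31.
So n = (1 + 31) / 4 = 32/4 = 8.

8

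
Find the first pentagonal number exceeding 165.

Solve n(3n−1)/2 > 165 for integer n.
The largest n with value ≤ 165 is 10 (since 145 ≤ 165 < 176), so the first above is n = 11, value 176.

176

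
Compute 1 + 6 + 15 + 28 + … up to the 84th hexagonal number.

398650

Σ i(2i−1) = 2Σi² − Σi over i = 1..84.
Σi = 3570 and Σi² = 201110.
2·201110 − 1·3570 = 398650.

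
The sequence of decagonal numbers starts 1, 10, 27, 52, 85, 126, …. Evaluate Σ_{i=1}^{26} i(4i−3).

Σ i(4i−3) = 4Σi² − 3Σi over i = 1..26.
Σi = 351 and Σi² = 6201.
4·6201 − 3·351 = 23751.

23751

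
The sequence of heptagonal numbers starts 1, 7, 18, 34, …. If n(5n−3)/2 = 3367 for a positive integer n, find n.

37

Set n(5n−3)/2 = 3367, giving 5n² − 3n − 6734 = 0.
So n = (3 + 367) / 10 = 370/10 = 37.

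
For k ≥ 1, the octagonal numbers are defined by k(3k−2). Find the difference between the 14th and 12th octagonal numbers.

14·(3·14 − 2) = 560 and 12·(3·12 − 2) = 408.
Difference: 560 − 408 = 152.

152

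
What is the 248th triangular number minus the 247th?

Consecutive triangular numbers differ by n: T_{248} − T_{247} = 248.

248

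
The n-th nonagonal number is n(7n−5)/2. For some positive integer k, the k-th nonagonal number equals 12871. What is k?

Set n(7n−5)/2 = 12871, giving 7n² − 5n − 25742 = 0.
So n = (5 + 849) / 14 = 854/14 = 61.

61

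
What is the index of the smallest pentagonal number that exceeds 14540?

Solve n(3n−1)/2 > 14540 for integer n.
The largest n with value ≤ 14540 is 98 (since 14357 ≤ 14540 < 14652), so the first above is n = 99, value 14652.

99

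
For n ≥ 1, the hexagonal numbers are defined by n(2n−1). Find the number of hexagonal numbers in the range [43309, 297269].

238

The n-th hexagonal number is n(2n−1).
Smallest index with value ≥ 43309: n = 148 (giving 43660).
Largest index with value ≤ 297269: n = 385 (giving 296065).
Indices 148 through 385: 238 terms.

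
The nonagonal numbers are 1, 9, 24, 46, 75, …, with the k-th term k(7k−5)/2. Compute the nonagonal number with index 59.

12036

59·(7·59 − 5)/2 = 59·408/2 = 59·204 = 12036.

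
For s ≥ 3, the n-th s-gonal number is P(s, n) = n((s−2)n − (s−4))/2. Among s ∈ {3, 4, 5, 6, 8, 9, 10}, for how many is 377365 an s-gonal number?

1

s = 3: P(3, 868) = 377146 and P(3, 869) = 378015; 377365 is not s-gonal.
s = 4: P(4, 614) = 376996 and P(4, 615) = 378225; 377365 is not s-gonal.
s = 5: P(5, 501) = 376251 and P(5, 502) = 377755; 377365 is not s-gonal.
s = 6: P(6, 434) = 376278 and P(6, 435) = 378015; 377365 is not s-gonal.
s = 8: P(8, 355) = 377365. ✓
s = 9: P(9, 328) = 375724 and P(9, 329) = 378021; 377365 is not s-gonal.
s = 10: P(10, 307) = 376075 and P(10, 308) = 378532; 377365 is not s-gonal.
Hits: s ∈ {8} → 1.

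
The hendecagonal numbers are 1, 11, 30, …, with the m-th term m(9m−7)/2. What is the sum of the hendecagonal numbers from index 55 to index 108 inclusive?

1657692

Σ i(9i−7)/2 = (9Σi² − 7Σi) / 2 over i = 55..108.
Σi = 5886 − 1485 = 4401 and Σi² = 425754 − 53955 = 371799.
(9·371799 − 7·4401) / 2 = 3315384/2 = 1657692.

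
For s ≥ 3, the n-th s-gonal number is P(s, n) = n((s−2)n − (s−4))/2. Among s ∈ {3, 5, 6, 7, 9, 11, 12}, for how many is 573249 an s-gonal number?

s = 3: P(3, 1070) = 572985 and P(3, 1071) = 574056; 573249 is not s-gonal.
s = 5: P(5, 618) = 572577 and P(5, 619) = 574432; 573249 is not s-gonal.
s = 6: P(6, 535) = 571915 and P(6, 536) = 574056; 573249 is not s-gonal.
s = 7: P(7, 479) = 572884 and P(7, 480) = 575280; 573249 is not s-gonal.
s = 9: P(9, 405) = 573075 and P(9, 406) = 575911; 573249 is not s-gonal.
s = 11: P(11, 357) = 572271 and P(11, 358) = 575485; 573249 is not s-gonal.
s = 12: P(12, 339) = 573249. ✓
Hits: s ∈ {12} → 1.

1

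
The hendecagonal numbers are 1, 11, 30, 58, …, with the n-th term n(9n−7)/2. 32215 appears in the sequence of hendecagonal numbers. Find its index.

85

Set n(9n−7)/2 = 32215, giving 9n² − 7n − 64430 = 0.
So n = (7 + 1523) / 18 = 1530/18 = 85.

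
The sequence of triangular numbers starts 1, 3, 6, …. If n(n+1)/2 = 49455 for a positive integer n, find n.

314

Set n(n+1)/2 = 49455, giving n² + n − 98910 = 0.
The discriminant is 1 + 8·49455 = 395641, and √395641 = 629.
So n = (-1 + 629) / 2 = 628/2 = 314.
Check: 314·315/2 = 49455. ✓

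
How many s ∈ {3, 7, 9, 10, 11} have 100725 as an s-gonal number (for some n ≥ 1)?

2

s = 3: P(3, 448) = 100576 and P(3, 449) = 101025; 100725 is not s-gonal.
s = 7: P(7, 201) = 100701 and P(7, 202) = 101707; 100725 is not s-gonal.
s = 9: P(9, 170) = 100725. ✓
s = 10: P(10, 159) = 100647 and P(10, 160) = 101920; 100725 is not s-gonal.
s = 11: P(11, 150) = 100725. ✓
Hits: s ∈ {9, 11} → 2.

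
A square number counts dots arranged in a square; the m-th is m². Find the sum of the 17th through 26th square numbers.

4705

Σ_{i=17}^{26} i² = 6201 − 1496 = 4705.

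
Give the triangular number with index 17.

The 17th triangular number is n(n+1)/2 with n = 17.
17·18/2 = 306/2 = 153.

153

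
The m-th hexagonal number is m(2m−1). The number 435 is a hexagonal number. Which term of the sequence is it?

15

Set n(2n−1) = 435, giving 2n² − n − 435 = 0.
The discriminant is 1 + 8·435 = 3481, and √3481 = 59.
So n = (1 + 59) / 4 = 60/4 = 15.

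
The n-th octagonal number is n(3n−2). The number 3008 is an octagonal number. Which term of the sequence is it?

Set n(3n−2) = 3008, giving 3n² − 2n − 3008 = 0.
So n = (2 + 190) / 6 = 192/6 = 32.

32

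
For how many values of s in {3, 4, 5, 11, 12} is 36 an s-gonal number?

s = 3: P(3, 8) = 36. ✓
s = 4: P(4, 6) = 36. ✓
s = 5: P(5, 5) = 35 and P(5, 6) = 51; 36 is not s-gonal.
s = 11: P(11, 3) = 30 and P(11, 4) = 58; 36 is not s-gonal.
s = 12: P(12, 3) = 33 and P(12, 4) = 64; 36 is not s-gonal.
Hits: s ∈ {3, 4} → 2.

2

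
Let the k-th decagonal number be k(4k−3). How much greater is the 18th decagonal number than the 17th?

137

Consecutive decagonal numbers differ by 8n − 7: here 8·18 − 7 = 137.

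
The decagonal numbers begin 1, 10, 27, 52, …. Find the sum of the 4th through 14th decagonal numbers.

Σ i(4i−3) = 4Σi² − 3Σi over i = 4..14.
Σi = 105 − 6 = 99 and Σi² = 1015 − 14 = 1001.
4·1001 − 3·99 = 3707.

3707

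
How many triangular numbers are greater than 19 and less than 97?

The n-th triangular number is n(n+1)/2.
Smallest index with value > 19: n = 6 (giving 21).
Largest index with value < 97: n = 13 (giving 91).
Indices 6 through 13: 8 terms.

8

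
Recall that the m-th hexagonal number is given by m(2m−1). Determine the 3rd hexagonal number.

15

The 3rd hexagonal number is n(2n−1) with n = 3.
3·(2·3 − 1) = 3·5 = 15.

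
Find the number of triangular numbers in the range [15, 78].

The n-th triangular number is n(n+1)/2.
Smallest index with value ≥ 15: n = 5 (giving 15).
Largest index with value ≤ 78: n = 12 (giving 78).
Indices 5 through 12: 8 terms.

8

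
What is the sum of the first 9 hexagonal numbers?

Σ i(2i−1) = 2Σi² − Σi over i = 1..9.
Σi = 45 and Σi² = 285.
2·285 − 1·45 = 525.

525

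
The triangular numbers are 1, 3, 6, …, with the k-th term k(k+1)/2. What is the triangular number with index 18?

171

The 18th triangular number is n(n+1)/2 with n = 18.
18·19/2 = 342/2 = 171.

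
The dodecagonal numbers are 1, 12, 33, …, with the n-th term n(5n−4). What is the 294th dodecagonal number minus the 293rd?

2931

Consecutive dodecagonal numbers differ by 10n − 9: here 10·294 − 9 = 2931.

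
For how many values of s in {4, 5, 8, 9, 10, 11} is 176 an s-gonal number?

2

s = 4: P(4, 13) = 169 and P(4, 14) = 196; 176 is not s-gonal.
s = 5: P(5, 11) = 176. ✓
s = 8: P(8, 8) = 176. ✓
s = 9: P(9, 7) = 154 and P(9, 8) = 204; 176 is not s-gonal.
s = 10: P(10, 7) = 175 and P(10, 8) = 232; 176 is not s-gonal.
s = 11: P(11, 6) = 141 and P(11, 7) = 196; 176 is not s-gonal.
Hits: s ∈ {5, 8} → 2.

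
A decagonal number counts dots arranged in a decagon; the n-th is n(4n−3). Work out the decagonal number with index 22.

22·(4·22 − 3) = 22·85 = 1870.

1870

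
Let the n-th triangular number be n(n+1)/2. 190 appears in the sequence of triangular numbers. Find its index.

19

Set n(n+1)/2 = 190, giving n² + n − 380 = 0.
So n = (-1 + 39) / 2 = 38/2 = 19.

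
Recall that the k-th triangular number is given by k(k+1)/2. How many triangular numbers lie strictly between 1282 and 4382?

43

The n-th triangular number is n(n+1)/2.
Smallest index with value > 1282: n = 51 (giving 1326).
Largest index with value < 4382: n = 93 (giving 4371).
Indices 51 through 93: 43 terms.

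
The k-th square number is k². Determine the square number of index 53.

The 53rd square number is n² with n = 53.
53² = 2809.

2809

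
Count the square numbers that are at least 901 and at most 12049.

79

The n-th square number is n².
Smallest index with value ≥ 901: n = 31 (giving 961).
Largest index with value ≤ 12049: n = 109 (giving 11881).
Indices 31 through 109: 79 terms.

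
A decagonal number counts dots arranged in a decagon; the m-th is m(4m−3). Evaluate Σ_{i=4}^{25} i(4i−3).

21087

Σ i(4i−3) = 4Σi² − 3Σi over i = 4..25.
Σi = 325 − 6 = 319 and Σi² = 5525 − 14 = 5511.
4·5511 − 3·319 = 21087.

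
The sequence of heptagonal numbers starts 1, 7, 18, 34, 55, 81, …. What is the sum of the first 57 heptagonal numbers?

155933

Σ i(5i−3)/2 = (5Σi² − 3Σi) / 2 over i = 1..57.
Σi = 1653 and Σi² = 63365.
(5·63365 − 3·1653) / 2 = 311866/2 = 155933.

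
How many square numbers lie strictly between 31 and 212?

The n-th square number is n².
Smallest index with value > 31: n = 6 (giving 36).
Largest index with value < 212: n = 14 (giving 196).
Indices 6 through 14: 9 terms.

9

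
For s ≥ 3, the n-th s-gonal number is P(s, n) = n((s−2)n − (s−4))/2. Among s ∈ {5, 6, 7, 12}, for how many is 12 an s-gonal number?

s = 5: P(5, 3) = 12. ✓
s = 6: P(6, 2) = 6 and P(6, 3) = 15; 12 is not s-gonal.
s = 7: P(7, 2) = 7 and P(7, 3) = 18; 12 is not s-gonal.
s = 12: P(12, 2) = 12. ✓
Hits: s ∈ {5, 12} → 2.

2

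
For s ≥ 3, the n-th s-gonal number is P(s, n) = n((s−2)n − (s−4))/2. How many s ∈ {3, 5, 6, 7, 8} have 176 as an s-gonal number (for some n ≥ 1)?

2

s = 3: P(3, 18) = 171 and P(3, 19) = 190; 176 is not s-gonal.
s = 5: P(5, 11) = 176. ✓
s = 6: P(6, 9) = 153 and P(6, 10) = 190; 176 is not s-gonal.
s = 7: P(7, 8) = 148 and P(7, 9) = 189; 176 is not s-gonal.
s = 8: P(8, 8) = 176. ✓
Hits: s ∈ {5, 8} → 2.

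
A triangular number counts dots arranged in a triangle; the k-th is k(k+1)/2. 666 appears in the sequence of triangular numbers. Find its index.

36

Set n(n+1)/2 = 666, giving n² + n − 1332 = 0.
The discriminant is 1 + 8·666 = 5329, and √5329 = 73.
So n = (-1 + 73) / 2 = 72/2 = 36.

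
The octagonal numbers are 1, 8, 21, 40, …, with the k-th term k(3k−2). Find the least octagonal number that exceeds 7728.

Solve n(3n−2) > 7728 for integer n.
The largest n with value ≤ 7728 is 51 (since 7701 ≤ 7728 < 8008), so the first above is n = 52, value 8008.

8008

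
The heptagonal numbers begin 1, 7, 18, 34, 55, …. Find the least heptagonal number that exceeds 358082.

Solve n(5n−3)/2 > 358082 for integer n.
The largest n with value ≤ 358082 is 378 (since 356643 ≤ 358082 < 358534), so the first above is n = 379, value 358534.

358534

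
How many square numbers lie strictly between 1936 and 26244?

The n-th square number is n².
Smallest index with value > 1936: n = 45 (giving 2025).
Largest index with value < 26244: n = 161 (giving 25921).
Indices 45 through 161: 117 terms.

117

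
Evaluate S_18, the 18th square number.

18² = 324.

324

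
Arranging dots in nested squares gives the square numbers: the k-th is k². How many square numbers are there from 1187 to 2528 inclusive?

16

The n-th square number is n².
Smallest index with value ≥ 1187: n = 35 (giving 1225).
Largest index with value ≤ 2528: n = 50 (giving 2500).
Indices 35 through 50: 16 terms.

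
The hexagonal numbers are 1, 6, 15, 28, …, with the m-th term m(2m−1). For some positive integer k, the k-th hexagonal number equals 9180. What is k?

68

Set n(2n−1) = 9180, giving 2n² − n − 9180 = 0.
The discriminant is 1 + 8·9180 = 73441, and √73441 = 271.
So n = (1 + 271) / 4 = 272/4 = 68.
Check: 68·(2·68 − 1) = 9180. ✓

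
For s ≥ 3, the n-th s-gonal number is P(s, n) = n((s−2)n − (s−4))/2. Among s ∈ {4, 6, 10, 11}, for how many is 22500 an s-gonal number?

1

s = 4: P(4, 150) = 22500. ✓
s = 6: P(6, 106) = 22366 and P(6, 107) = 22791; 22500 is not s-gonal.
s = 10: P(10, 75) = 22275 and P(10, 76) = 22876; 22500 is not s-gonal.
s = 11: P(11, 71) = 22436 and P(11, 72) = 23076; 22500 is not s-gonal.
Hits: s ∈ {4} → 1.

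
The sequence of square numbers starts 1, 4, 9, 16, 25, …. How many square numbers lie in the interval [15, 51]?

4

The n-th square number is n².
Smallest index with value ≥ 15: n = 4 (giving 16).
Largest index with value ≤ 51: n = 7 (giving 49).
Indices 4 through 7: 4 terms.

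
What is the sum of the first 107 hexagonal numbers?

Σ i(2i−1) = 2Σi² − Σi over i = 1..107.
Σi = 5778 and Σi² = 414090.
2·414090 − 1·5778 = 822402.

822402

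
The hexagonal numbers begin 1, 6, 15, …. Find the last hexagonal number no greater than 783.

780

Solve n(2n−1) ≤ 783 for integer n.
n = 20 gives 780 ≤ 783, while n = 21 gives 861 > 783; so the answer is 780.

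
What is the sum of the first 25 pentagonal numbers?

Σ i(3i−1)/2 = (3Σi² − Σi) / 2 over i = 1..25.
Σi = 325 and Σi² = 5525.
(3·5525 − 1·325) / 2 = 16250/2 = 8125.

8125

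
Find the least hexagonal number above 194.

231

Solve n(2n−1) > 194 for integer n.
The largest n with value ≤ 194 is 10 (since 190 ≤ 194 < 231), so the first above is n = 11, value 231.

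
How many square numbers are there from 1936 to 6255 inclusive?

The n-th square number is n².
Smallest index with value ≥ 1936: n = 44 (giving 1936).
Largest index with value ≤ 6255: n = 79 (giving 6241).
Indices 44 through 79: 36 terms.

36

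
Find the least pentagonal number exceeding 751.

782

Solve n(3n−1)/2 > 751 for integer n.
The largest n with value ≤ 751 is 22 (since 715 ≤ 751 < 782), so the first above is n = 23, value 782.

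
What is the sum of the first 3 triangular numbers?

10

Σ i(i+1)/2 = (Σi² + Σi) / 2 over i = 1..3.
Σi = 6 and Σi² = 14.
(1·14 + 1·6) / 2 = 20/2 = 10.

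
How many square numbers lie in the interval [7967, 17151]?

The n-th square number is n².
Smallest index with value ≥ 7967: n = 90 (giving 8100).
Largest index with value ≤ 17151: n = 130 (giving 16900).
Indices 90 through 130: 41 terms.

41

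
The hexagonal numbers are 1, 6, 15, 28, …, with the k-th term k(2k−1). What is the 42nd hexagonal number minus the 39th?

42·(2·42 − 1) = 3486 and 39·(2·39 − 1) = 3003.
Difference: 3486 − 3003 = 483.

483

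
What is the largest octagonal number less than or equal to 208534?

Solve n(3n−2) ≤ 208534 for integer n.
n = 263 gives 206981 ≤ 208534, while n = 264 gives 208560 > 208534; so the answer is 206981.

206981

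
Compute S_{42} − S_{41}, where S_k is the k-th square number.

83

n² − (n−1)² = 2n − 1, so 42² − 41² = 2·42 − 1 = 83.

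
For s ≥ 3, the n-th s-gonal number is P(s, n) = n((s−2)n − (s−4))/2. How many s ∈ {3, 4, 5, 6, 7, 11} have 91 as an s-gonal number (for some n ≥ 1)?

s = 3: P(3, 13) = 91. ✓
s = 4: P(4, 9) = 81 and P(4, 10) = 100; 91 is not s-gonal.
s = 5: P(5, 7) = 70 and P(5, 8) = 92; 91 is not s-gonal.
s = 6: P(6, 7) = 91. ✓
s = 7: P(7, 6) = 81 and P(7, 7) = 112; 91 is not s-gonal.
s = 11: P(11, 4) = 58 and P(11, 5) = 95; 91 is not s-gonal.
Hits: s ∈ {3, 6} → 2.

2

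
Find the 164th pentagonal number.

40262

164·(3·164 − 1)/2 = 164·491/2 = 40262.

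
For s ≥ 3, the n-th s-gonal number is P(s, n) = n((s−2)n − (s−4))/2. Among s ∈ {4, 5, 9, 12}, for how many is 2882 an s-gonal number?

s = 4: P(4, 53) = 2809 and P(4, 54) = 2916; 2882 is not s-gonal.
s = 5: P(5, 44) = 2882. ✓
s = 9: P(9, 29) = 2871 and P(9, 30) = 3075; 2882 is not s-gonal.
s = 12: P(12, 24) = 2784 and P(12, 25) = 3025; 2882 is not s-gonal.
Hits: s ∈ {5} → 1.

1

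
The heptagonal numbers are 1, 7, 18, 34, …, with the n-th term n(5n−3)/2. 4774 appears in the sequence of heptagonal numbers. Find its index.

Set n(5n−3)/2 = 4774, giving 5n² − 3n − 9548 = 0.
The discriminant is 9 + 40·4774 = 190969, and √190969 = 437.
So n = (3 + 437) / 10 = 440/10 = 44.
Check: 44·(5·44 − 3)/2 = 4774. ✓

44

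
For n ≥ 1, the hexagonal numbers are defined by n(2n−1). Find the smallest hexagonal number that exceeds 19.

28

Solve n(2n−1) > 19 for integer n.
The largest n with value ≤ 19 is 3 (since 15 ≤ 19 < 28), so the first above is n = 4, value 28.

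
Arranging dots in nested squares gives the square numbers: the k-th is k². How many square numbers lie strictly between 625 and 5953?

52

The n-th square number is n².
Smallest index with value > 625: n = 26 (giving 676).
Largest index with value < 5953: n = 77 (giving 5929).
Indices 26 through 77: 52 terms.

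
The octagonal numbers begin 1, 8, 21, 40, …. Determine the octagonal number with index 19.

1045

19·(3·19 − 2) = 19·55 = 1045.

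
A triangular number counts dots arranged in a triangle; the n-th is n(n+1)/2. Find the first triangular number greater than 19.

Solve n(n+1)/2 > 19 for integer n.
The largest n with value ≤ 19 is 5 (since 15 ≤ 19 < 21), so the first above is n = 6, value 21.

21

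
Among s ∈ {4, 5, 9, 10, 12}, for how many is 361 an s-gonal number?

s = 4: P(4, 19) = 361. ✓
s = 5: P(5, 15) = 330 and P(5, 16) = 376; 361 is not s-gonal.
s = 9: P(9, 10) = 325 and P(9, 11) = 396; 361 is not s-gonal.
s = 10: P(10, 9) = 297 and P(10, 10) = 370; 361 is not s-gonal.
s = 12: P(12, 8) = 288 and P(12, 9) = 369; 361 is not s-gonal.
Hits: s ∈ {4} → 1.

1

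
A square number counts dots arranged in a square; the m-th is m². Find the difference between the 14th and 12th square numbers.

52

14² = 196 and 12² = 144.
Difference: 196 − 144 = 52.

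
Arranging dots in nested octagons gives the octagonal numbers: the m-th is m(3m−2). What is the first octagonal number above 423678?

Solve n(3n−2) > 423678 for integer n.
The largest n with value ≤ 423678 is 376 (since 423376 ≤ 423678 < 425633), so the first above is n = 377, value 425633.

425633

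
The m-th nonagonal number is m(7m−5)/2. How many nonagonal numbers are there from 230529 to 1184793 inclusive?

The n-th nonagonal number is n(7n−5)/2.
Smallest index with value ≥ 230529: n = 257 (giving 230529).
Largest index with value ≤ 1184793: n = 582 (giving 1184079).
Indices 257 through 582: 326 terms.

326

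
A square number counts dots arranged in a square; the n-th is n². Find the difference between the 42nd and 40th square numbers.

42² = 1764 and 40² = 1600.
Difference: 1764 − 1600 = 164.

164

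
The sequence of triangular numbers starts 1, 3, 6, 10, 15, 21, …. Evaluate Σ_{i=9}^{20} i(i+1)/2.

Σ i(i+1)/2 = (Σi² + Σi) / 2 over i = 9..20.
Σi = 210 − 36 = 174 and Σi² = 2870 − 204 = 2666.
(1·2666 + 1·174) / 2 = 2840/2 = 1420.

1420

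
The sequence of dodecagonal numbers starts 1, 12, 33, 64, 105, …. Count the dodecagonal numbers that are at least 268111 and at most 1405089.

The n-th dodecagonal number is n(5n−4).
Smallest index with value ≥ 268111: n = 232 (giving 268192).
Largest index with value ≤ 1405089: n = 530 (giving 1402380).
Indices 232 through 530: 299 terms.

299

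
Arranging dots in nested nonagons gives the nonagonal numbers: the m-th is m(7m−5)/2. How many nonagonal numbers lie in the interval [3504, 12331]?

The n-th nonagonal number is n(7n−5)/2.
Smallest index with value ≥ 3504: n = 32 (giving 3504).
Largest index with value ≤ 12331: n = 59 (giving 12036).
Indices 32 through 59: 28 terms.

28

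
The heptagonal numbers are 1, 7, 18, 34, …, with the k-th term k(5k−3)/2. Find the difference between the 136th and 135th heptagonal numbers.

676

Consecutive heptagonal numbers differ by 5n − 4: here 5·136 − 4 = 676.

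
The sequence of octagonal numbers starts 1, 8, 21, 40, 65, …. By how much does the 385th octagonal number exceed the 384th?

Consecutive octagonal numbers differ by 6n − 5: here 6·385 − 5 = 2305.

2305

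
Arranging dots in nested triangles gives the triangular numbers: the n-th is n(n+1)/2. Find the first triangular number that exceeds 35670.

Solve n(n+1)/2 > 35670 for integer n.
The largest n with value ≤ 35670 is 266 (since 35511 ≤ 35670 < 35778), so the first above is n = 267, value 35778.

35778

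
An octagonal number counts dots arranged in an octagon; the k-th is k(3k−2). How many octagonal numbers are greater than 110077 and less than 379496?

The n-th octagonal number is n(3n−2).
Smallest index with value > 110077: n = 192 (giving 110208).
Largest index with value < 379496: n = 355 (giving 377365).
Indices 192 through 355: 164 terms.

164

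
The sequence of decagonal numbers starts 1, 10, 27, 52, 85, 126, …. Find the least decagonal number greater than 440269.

Solve n(4n−3) > 440269 for integer n.
The largest n with value ≤ 440269 is 332 (since 439900 ≤ 440269 < 442557), so the first above is n = 333, value 442557.

442557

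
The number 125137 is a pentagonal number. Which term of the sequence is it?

Set n(3n−1)/2 = 125137, giving 3n² − n − 250274 = 0.
The discriminant is 1 + 24·125137 = 3003289, and √3003289 = 1733.
So n = (1 + 1733) / 6 = 1734/6 = 289.

289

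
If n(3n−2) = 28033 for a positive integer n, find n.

Set n(3n−2) = 28033, giving 3n² − 2n − 28033 = 0.
The discriminant is 4 + 12·28033 = 336400, and √336400 = 580.
So n = (2 + 580) / 6 = 582/6 = 97.

97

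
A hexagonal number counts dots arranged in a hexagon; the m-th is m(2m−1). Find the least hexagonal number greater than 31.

45

Solve n(2n−1) > 31 for integer n.
The largest n with value ≤ 31 is 4 (since 28 ≤ 31 < 45), so the first above is n = 5, value 45.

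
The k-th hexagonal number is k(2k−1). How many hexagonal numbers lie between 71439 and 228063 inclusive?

148

The n-th hexagonal number is n(2n−1).
Smallest index with value ≥ 71439: n = 190 (giving 72010).
Largest index with value ≤ 228063: n = 337 (giving 226801).
Indices 190 through 337: 148 terms.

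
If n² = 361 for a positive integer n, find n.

19

We need n² = 361, so n = √361 = 19.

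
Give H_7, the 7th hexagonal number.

7·(2·7 − 1) = 7·13 = 91.

91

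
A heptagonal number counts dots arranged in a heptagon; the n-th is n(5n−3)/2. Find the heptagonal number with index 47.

5452

The 47th heptagonal number is n(5n−3)/2 with n = 47.
47·(5·47 − 3)/2 = 47·232/2 = 47·116 = 5452.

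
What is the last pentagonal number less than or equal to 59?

51

Solve n(3n−1)/2 ≤ 59 for integer n.
n = 6 gives 51 ≤ 59, while n = 7 gives 70 > 59; so the answer is 51.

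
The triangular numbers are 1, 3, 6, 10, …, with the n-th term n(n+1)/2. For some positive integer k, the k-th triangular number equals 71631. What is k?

378

Set n(n+1)/2 = 71631, giving n² + n − 143262 = 0.
The discriminant is 1 + 8·71631 = 573049, and √573049 = 757.
So n = (-1 + 757) / 2 = 756/2 = 378.
Check: 378·379/2 = 71631. ✓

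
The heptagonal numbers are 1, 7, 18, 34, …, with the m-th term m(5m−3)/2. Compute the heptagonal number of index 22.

1177

The 22nd heptagonal number is n(5n−3)/2 with n = 22.
22·(5·22 − 3)/2 = 22·107/2 = 1177.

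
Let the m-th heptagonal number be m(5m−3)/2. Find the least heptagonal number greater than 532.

Solve n(5n−3)/2 > 532 for integer n.
The largest n with value ≤ 532 is 14 (since 469 ≤ 532 < 540), so the first above is n = 15, value 540.

540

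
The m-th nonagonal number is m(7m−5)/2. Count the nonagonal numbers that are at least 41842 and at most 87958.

49

The n-th nonagonal number is n(7n−5)/2.
Smallest index with value ≥ 41842: n = 110 (giving 42075).
Largest index with value ≤ 87958: n = 158 (giving 86979).
Indices 110 through 158: 49 terms.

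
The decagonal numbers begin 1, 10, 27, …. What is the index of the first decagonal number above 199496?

Solve n(4n−3) > 199496 for integer n.
The largest n with value ≤ 199496 is 223 (since 198247 ≤ 199496 < 200032), so the first above is n = 224, value 200032.

224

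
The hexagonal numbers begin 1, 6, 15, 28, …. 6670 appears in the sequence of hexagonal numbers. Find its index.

58

Set n(2n−1) = 6670, giving 2n² − n − 6670 = 0.
The discriminant is 1 + 8·6670 = 53361, and √53361 = 231.
So n = (1 + 231) / 4 = 232/4 = 58.
Check: 58·(2·58 − 1) = 6670. ✓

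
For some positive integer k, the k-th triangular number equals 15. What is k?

Set n(n+1)/2 = 15, giving n² + n − 30 = 0.
The discriminant is 1 + 8·15 = 121, and √121 = 11.
So n = (-1 + 11) / 2 = 10/2 = 5.

5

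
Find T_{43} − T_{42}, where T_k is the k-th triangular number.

Consecutive triangular numbers differ by n: T_{43} − T_{42} = 43.

43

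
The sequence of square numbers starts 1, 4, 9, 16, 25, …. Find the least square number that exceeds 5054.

5184

Solve n² > 5054 for integer n.
The largest n with value ≤ 5054 is 71 (since 5041 ≤ 5054 < 5184), so the first above is n = 72, value 5184.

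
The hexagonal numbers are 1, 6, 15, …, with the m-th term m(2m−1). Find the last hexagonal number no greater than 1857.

1770

Solve n(2n−1) ≤ 1857 for integer n.
n = 30 gives 1770 ≤ 1857, while n = 31 gives 1891 > 1857; so the answer is 1770.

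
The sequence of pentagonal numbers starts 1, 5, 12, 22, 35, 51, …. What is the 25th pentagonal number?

925

The 25th pentagonal number is n(3n−1)/2 with n = 25.
25·(3·25 − 1)/2 = 25·74/2 = 25·37 = 925.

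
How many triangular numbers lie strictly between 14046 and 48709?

The n-th triangular number is n(n+1)/2.
Smallest index with value > 14046: n = 168 (giving 14196).
Largest index with value < 48709: n = 311 (giving 48516).
Indices 168 through 311: 144 terms.

144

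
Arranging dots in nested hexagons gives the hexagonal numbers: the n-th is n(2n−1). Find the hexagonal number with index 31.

1891

The 31st hexagonal number is n(2n−1) with n = 31.
31·(2·31 − 1) = 31·61 = 1891.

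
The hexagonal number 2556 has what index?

36

Set n(2n−1) = 2556, giving 2n² − n − 2556 = 0.
The discriminant is 1 + 8·2556 = 20449, and √20449 = 143.
So n = (1 + 143) / 4 = 144/4 = 36.
Check: 36·(2·36 − 1) = 2556. ✓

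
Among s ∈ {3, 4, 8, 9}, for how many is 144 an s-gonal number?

1

s = 3: P(3, 16) = 136 and P(3, 17) = 153; 144 is not s-gonal.
s = 4: P(4, 12) = 144. ✓
s = 8: P(8, 7) = 133 and P(8, 8) = 176; 144 is not s-gonal.
s = 9: P(9, 6) = 111 and P(9, 7) = 154; 144 is not s-gonal.
Hits: s ∈ {4} → 1.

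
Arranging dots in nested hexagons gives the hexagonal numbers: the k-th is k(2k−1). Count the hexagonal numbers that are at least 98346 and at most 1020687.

493

The n-th hexagonal number is n(2n−1).
Smallest index with value ≥ 98346: n = 222 (giving 98346).
Largest index with value ≤ 1020687: n = 714 (giving 1018878).
Indices 222 through 714: 493 terms.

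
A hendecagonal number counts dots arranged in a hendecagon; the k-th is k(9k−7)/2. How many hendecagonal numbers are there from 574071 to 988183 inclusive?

112

The n-th hendecagonal number is n(9n−7)/2.
Smallest index with value ≥ 574071: n = 358 (giving 575485).
Largest index with value ≤ 988183: n = 469 (giving 988183).
Indices 358 through 469: 112 terms.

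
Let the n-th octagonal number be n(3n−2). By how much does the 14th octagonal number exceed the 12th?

152

14·(3·14 − 2) = 560 and 12·(3·12 − 2) = 408.
Difference: 560 − 408 = 152.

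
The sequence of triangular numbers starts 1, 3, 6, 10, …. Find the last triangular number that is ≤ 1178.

1176

Solve n(n+1)/2 ≤ 1178 for integer n.
n = 48 gives 1176 ≤ 1178, while n = 49 gives 1225 > 1178; so the answer is 1176.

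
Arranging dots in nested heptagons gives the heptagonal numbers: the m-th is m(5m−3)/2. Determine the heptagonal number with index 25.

25·(5·25 − 3)/2 = 25·122/2 = 25·61 = 1525.

1525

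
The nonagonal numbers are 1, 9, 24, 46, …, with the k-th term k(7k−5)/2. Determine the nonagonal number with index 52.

The 52nd nonagonal number is n(7n−5)/2 with n = 52.
52·(7·52 − 5)/2 = 52·359/2 = 9334.

9334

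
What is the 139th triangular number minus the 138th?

Consecutive triangular numbers differ by n: T_{139} − T_{138} = 139.

139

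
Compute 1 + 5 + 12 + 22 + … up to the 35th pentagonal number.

Σ i(3i−1)/2 = (3Σi² − Σi) / 2 over i = 1..35.
Σi = 630 and Σi² = 14910.
(3·14910 − 1·630) / 2 = 44100/2 = 22050.

22050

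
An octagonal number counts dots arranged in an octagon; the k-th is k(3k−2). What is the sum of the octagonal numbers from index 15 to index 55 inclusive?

Σ i(3i−2) = 3Σi² − 2Σi over i = 15..55.
Σi = 1540 − 105 = 1435 and Σi² = 56980 − 1015 = 55965.
3·55965 − 2·1435 = 165025.

165025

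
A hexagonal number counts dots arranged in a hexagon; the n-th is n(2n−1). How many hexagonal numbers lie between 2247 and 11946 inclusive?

The n-th hexagonal number is n(2n−1).
Smallest index with value ≥ 2247: n = 34 (giving 2278).
Largest index with value ≤ 11946: n = 77 (giving 11781).
Indices 34 through 77: 44 terms.

44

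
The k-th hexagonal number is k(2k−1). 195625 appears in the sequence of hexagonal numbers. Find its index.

313

Set n(2n−1) = 195625, giving 2n² − n − 195625 = 0.
The discriminant is 1 + 8·195625 = 1565001, and √1565001 = 1251.
So n = (1 + 1251) / 4 = 1252/4 = 313.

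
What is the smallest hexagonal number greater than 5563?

Solve n(2n−1) > 5563 for integer n.
The largest n with value ≤ 5563 is 52 (since 5356 ≤ 5563 < 5565), so the first above is n = 53, value 5565.

5565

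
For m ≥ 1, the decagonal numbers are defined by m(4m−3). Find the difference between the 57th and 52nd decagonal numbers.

2165

57·(4·57 − 3) = 12825 and 52·(4·52 − 3) = 10660.
Difference: 12825 − 10660 = 2165.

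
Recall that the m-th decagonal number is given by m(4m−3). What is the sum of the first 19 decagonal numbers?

Σ i(4i−3) = 4Σi² − 3Σi over i = 1..19.
Σi = 190 and Σi² = 2470.
4·2470 − 3·190 = 9310.

9310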